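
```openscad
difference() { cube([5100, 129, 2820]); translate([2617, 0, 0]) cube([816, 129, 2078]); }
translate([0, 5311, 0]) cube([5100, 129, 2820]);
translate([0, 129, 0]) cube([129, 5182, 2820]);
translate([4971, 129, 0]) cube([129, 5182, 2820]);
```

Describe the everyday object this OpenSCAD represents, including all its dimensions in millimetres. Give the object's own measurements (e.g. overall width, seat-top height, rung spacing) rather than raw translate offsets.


A single room: four walls, each 2820 mm tall and 129 mm thick, enclosing an outside footprint 5100×5440 mm (x × y), no floor or roof. The front and back walls (−y and +y sides) run the full x-width; the side walls fit between their inner faces. A door opening 816 mm wide and 2078 mm tall is cut through the front wall from the floor up, its −x edge 2617 mm from the wall's −x end.


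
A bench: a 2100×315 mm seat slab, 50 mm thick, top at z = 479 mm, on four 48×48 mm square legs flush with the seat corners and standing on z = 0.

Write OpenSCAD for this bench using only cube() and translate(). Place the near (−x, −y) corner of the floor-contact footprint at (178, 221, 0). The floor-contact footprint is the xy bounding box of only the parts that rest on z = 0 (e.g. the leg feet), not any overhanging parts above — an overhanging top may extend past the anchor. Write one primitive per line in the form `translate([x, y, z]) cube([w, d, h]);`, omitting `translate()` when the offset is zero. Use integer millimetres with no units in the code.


translate([178, 221, 429]) cube([2100, 315, 50]);
translate([178, 221, 0]) cube([48, 48, 429]);
translate([178, 488, 0]) cube([48, 48, 429]);
translate([2230, 221, 0]) cube([48, 48, 429]);
translate([2230, 488, 0]) cube([48, 48, 429]);


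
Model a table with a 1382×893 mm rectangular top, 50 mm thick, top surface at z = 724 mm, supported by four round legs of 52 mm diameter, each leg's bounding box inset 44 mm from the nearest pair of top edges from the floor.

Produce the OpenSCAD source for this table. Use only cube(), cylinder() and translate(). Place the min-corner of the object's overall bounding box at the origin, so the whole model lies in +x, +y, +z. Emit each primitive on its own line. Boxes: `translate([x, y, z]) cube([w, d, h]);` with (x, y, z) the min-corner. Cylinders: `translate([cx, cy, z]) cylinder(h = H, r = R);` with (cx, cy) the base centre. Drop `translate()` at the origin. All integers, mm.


translate([0, 0, 674]) cube([1382, 893, 50]);
translate([70, 70, 0]) cylinder(h = 674, r = 26);
translate([1312, 70, 0]) cylinder(h = 674, r = 26);
translate([70, 823, 0]) cylinder(h = 674, r = 26);
translate([1312, 823, 0]) cylinder(h = 674, r = 26);


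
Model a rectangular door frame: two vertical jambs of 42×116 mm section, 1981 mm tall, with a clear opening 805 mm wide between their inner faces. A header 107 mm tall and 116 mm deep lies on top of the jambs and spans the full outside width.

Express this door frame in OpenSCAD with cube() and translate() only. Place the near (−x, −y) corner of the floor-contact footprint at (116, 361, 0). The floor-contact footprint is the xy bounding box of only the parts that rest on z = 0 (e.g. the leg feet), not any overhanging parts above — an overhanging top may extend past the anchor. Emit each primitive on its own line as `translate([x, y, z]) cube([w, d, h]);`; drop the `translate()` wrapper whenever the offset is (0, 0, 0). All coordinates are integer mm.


translate([116, 361, 0]) cube([42, 116, 1981]);
translate([963, 361, 0]) cube([42, 116, 1981]);
translate([116, 361, 1981]) cube([889, 116, 107]);


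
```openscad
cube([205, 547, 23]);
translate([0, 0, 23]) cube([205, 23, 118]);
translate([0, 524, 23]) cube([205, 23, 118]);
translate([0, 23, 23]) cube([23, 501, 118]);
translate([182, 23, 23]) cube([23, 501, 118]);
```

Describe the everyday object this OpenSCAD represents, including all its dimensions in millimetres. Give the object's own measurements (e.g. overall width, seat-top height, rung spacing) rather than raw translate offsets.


An open-topped rectangular box: outside dimensions 205×547×141 mm, with a uniform wall and base thickness of 23 mm. The base is a full 205×547 slab on the floor; four walls sit on top of the base. The front and back walls (the −y and +y sides) span the full width; the two side walls fit between them.


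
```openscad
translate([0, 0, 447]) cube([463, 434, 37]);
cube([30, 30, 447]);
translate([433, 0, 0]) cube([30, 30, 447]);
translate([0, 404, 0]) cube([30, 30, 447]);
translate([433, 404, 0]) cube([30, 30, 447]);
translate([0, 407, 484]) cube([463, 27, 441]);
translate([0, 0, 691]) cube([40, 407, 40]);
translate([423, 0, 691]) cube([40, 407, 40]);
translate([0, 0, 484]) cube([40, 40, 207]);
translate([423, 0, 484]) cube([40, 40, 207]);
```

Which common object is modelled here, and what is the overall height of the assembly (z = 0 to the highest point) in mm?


A chair. The overall height is 925 mm.

A slab on four corner posts with a tall panel at the back — a chair. The seat slab sits at z = 447 with thickness 37, and the 441 mm backrest starts at the seat top, so the overall height is 447 + 37 + 441 = 925 mm.


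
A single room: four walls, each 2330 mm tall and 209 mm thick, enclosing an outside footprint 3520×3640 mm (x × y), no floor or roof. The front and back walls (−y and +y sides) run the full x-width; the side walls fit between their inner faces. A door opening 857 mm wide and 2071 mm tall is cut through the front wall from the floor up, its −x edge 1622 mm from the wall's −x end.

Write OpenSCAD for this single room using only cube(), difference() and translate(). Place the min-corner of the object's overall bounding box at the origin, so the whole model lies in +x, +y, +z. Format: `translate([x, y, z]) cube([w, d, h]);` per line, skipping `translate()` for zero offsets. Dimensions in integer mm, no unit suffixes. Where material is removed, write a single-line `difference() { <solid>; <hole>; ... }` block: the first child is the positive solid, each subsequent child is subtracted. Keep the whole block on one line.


difference() { cube([3520, 209, 2330]); translate([1622, 0, 0]) cube([857, 209, 2071]); }
translate([0, 3431, 0]) cube([3520, 209, 2330]);
translate([0, 209, 0]) cube([209, 3222, 2330]);
translate([3311, 209, 0]) cube([209, 3222, 2330]);


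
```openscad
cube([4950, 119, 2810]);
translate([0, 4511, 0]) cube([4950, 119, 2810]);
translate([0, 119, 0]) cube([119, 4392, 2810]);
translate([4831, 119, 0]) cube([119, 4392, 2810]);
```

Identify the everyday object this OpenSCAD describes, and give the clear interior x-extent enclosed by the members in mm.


A house (or room) frame. The interior width is 4712 mm.

Four 2810 mm walls enclosing a rectangle with no floor or roof — a room or house frame. Outside width is 4950 mm and wall thickness is 119 mm, so the interior width is 4950 − 2 × 119 = 4712 mm.


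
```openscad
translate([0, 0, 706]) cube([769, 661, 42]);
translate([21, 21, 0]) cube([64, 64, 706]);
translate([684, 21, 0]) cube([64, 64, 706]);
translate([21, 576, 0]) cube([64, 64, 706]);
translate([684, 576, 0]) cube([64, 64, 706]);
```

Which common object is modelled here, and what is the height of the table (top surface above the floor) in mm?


A table. The table height is 748 mm.

A 769×661×42 slab sits at z = 706 on four 64 mm square posts — a table. The top surface is at 706 + 42 = 748 mm.


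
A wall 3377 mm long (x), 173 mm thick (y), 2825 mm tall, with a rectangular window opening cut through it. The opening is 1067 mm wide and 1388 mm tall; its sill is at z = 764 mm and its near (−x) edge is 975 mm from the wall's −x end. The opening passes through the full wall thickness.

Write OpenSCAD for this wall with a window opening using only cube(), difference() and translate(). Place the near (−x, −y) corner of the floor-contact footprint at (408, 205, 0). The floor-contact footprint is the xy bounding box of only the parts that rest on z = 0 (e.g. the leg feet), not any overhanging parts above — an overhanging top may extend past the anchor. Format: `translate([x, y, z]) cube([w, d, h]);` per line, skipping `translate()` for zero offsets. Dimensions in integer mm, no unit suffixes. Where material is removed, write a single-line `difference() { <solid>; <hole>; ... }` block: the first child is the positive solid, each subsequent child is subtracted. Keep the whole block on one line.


difference() { translate([408, 205, 0]) cube([3377, 173, 2825]); translate([1383, 205, 764]) cube([1067, 173, 1388]); }


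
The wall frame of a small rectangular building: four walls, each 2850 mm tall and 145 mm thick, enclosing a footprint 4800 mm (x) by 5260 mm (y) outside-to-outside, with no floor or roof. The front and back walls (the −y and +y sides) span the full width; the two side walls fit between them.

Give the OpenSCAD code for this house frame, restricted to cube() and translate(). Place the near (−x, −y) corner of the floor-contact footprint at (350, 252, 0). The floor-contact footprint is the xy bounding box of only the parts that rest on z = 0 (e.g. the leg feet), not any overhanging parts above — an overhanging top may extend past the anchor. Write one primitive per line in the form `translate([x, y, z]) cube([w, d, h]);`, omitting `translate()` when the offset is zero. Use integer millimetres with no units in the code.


translate([350, 252, 0]) cube([4800, 145, 2850]);
translate([350, 5367, 0]) cube([4800, 145, 2850]);
translate([350, 397, 0]) cube([145, 4970, 2850]);
translate([5005, 397, 0]) cube([145, 4970, 2850]);


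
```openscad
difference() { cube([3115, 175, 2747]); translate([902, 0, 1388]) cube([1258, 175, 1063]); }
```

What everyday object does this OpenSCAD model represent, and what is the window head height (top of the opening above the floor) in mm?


A wall with a window opening. The window head height is 2451 mm.

A wall with a rectangular opening subtracted — a window. Sill at z = 1388, opening 1063 mm tall, so the head is at 1388 + 1063 = 2451 mm.


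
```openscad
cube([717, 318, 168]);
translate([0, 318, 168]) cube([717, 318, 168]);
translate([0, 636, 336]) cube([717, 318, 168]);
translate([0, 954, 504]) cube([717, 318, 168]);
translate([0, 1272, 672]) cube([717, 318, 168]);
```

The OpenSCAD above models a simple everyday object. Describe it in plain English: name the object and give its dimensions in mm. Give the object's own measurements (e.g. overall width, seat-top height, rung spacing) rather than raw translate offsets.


A straight staircase of 5 solid steps. Each step is 717 mm wide (x), 318 mm deep (y, the going) and 168 mm tall (the rise). The first step rests on the floor; each subsequent step sits one going further in +y and one rise higher in +z, directly behind and above the previous step with no overlap.


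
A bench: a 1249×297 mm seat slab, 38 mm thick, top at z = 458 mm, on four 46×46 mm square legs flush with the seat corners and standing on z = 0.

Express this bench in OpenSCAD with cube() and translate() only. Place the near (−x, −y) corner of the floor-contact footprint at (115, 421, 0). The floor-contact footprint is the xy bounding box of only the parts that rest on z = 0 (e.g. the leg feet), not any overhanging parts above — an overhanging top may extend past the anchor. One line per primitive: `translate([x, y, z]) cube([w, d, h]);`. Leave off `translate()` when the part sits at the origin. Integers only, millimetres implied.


translate([115, 421, 420]) cube([1249, 297, 38]);
translate([115, 421, 0]) cube([46, 46, 420]);
translate([115, 672, 0]) cube([46, 46, 420]);
translate([1318, 421, 0]) cube([46, 46, 420]);
translate([1318, 672, 0]) cube([46, 46, 420]);


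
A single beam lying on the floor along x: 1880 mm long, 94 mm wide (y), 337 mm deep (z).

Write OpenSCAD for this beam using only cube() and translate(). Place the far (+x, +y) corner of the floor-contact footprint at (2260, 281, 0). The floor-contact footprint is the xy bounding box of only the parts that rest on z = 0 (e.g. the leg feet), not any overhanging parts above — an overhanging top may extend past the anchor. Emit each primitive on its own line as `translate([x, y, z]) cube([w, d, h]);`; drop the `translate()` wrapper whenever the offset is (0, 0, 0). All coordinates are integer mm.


translate([380, 187, 0]) cube([1880, 94, 337]);


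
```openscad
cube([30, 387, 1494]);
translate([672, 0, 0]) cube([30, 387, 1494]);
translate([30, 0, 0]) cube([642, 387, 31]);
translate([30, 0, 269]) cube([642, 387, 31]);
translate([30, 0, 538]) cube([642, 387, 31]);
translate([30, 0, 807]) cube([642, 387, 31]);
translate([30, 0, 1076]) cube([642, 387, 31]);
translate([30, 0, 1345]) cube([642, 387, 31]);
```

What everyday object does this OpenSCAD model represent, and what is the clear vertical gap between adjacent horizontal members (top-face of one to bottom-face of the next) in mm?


A bookshelf. The clear shelf gap is 238 mm.

Two tall side panels with 6 horizontal boards between them — a bookshelf. The first two shelf undersides are at z = 0 and z = 269; with shelf thickness 31, the clear gap is 269 − 0 − 31 = 238 mm.


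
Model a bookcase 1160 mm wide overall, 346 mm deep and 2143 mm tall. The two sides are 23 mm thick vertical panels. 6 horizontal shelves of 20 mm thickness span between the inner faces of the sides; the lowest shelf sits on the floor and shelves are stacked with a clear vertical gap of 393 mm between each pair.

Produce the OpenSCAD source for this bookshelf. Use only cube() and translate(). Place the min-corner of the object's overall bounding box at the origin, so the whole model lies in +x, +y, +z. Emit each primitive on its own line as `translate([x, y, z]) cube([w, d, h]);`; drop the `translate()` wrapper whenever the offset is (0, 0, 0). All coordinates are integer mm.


cube([23, 346, 2143]);
translate([1137, 0, 0]) cube([23, 346, 2143]);
translate([23, 0, 0]) cube([1114, 346, 20]);
translate([23, 0, 413]) cube([1114, 346, 20]);
translate([23, 0, 826]) cube([1114, 346, 20]);
translate([23, 0, 1239]) cube([1114, 346, 20]);
translate([23, 0, 1652]) cube([1114, 346, 20]);
translate([23, 0, 2065]) cube([1114, 346, 20]);


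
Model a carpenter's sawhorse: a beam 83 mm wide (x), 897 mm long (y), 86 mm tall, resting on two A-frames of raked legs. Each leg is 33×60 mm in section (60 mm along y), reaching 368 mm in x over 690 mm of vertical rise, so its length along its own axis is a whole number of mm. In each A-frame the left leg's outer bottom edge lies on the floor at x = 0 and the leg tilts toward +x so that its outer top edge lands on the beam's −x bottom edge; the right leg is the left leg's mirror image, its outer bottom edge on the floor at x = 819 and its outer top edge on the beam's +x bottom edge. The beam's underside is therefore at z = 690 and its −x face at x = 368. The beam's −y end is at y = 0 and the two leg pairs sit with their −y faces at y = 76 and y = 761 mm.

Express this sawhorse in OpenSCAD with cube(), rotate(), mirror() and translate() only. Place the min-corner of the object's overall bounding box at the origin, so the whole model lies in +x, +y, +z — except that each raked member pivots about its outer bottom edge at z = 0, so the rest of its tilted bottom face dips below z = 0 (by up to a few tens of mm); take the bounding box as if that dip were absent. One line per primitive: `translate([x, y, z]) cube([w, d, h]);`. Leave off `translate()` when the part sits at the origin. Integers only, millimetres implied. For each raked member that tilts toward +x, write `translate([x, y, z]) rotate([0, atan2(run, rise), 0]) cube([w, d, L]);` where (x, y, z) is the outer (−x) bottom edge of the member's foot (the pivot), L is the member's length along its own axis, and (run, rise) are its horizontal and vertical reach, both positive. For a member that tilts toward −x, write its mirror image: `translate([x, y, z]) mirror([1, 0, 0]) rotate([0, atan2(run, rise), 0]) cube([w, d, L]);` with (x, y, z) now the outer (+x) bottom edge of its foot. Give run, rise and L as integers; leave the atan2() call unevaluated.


// leg length = √(368² + 690²) = 782
// right-leg outer foot x = 2·368 + 83 = 819
// beam min-corner = (368, 0, 690)
translate([368, 0, 690]) cube([83, 897, 86]);
translate([0, 76, 0]) rotate([0, atan2(368, 690), 0]) cube([33, 60, 782]);
translate([819, 76, 0]) mirror([1, 0, 0]) rotate([0, atan2(368, 690), 0]) cube([33, 60, 782]);
translate([0, 761, 0]) rotate([0, atan2(368, 690), 0]) cube([33, 60, 782]);
translate([819, 761, 0]) mirror([1, 0, 0]) rotate([0, atan2(368, 690), 0]) cube([33, 60, 782]);


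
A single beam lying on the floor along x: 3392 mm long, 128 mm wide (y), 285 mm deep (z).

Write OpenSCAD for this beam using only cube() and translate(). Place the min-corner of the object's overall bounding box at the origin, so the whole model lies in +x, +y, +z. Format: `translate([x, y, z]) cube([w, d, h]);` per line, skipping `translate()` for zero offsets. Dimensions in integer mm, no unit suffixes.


cube([3392, 128, 285]);


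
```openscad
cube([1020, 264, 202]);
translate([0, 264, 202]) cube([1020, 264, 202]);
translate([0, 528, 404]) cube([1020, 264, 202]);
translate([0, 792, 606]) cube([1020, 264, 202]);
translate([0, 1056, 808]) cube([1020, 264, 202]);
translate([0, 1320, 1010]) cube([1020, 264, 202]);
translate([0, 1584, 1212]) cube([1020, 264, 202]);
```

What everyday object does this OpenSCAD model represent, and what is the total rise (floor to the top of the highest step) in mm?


A staircase. The total rise is 1414 mm.

7 identical blocks, each offset up and back from the previous — a staircase. Each step is 202 mm tall and there are 7 of them, so the total rise is 7 × 202 = 1414 mm.


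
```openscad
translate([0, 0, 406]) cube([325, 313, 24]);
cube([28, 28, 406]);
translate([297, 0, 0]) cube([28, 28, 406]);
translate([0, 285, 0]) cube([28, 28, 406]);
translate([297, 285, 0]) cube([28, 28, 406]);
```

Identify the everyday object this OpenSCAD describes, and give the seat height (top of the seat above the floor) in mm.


A stool. The seat height is 430 mm.

A 325×313×24 slab at z = 406 on four corner posts — a stool. The seat top is 406 + 24 = 430 mm.


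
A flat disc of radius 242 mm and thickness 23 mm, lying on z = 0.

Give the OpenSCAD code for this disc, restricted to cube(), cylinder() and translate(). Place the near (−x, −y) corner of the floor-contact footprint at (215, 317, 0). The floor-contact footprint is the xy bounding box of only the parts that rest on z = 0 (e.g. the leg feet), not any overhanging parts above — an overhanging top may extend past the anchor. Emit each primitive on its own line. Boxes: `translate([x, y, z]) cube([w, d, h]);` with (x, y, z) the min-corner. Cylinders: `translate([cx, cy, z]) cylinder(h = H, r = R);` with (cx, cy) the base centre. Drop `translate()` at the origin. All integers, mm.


translate([457, 559, 0]) cylinder(h = 23, r = 242);


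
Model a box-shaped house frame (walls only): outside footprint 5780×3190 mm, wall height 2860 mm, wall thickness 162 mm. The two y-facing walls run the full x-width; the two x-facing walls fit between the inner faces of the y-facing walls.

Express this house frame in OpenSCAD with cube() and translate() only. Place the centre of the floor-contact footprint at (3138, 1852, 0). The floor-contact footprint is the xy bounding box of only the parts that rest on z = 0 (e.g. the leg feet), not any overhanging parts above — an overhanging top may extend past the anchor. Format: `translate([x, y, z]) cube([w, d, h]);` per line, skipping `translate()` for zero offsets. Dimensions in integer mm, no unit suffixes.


translate([248, 257, 0]) cube([5780, 162, 2860]);
translate([248, 3285, 0]) cube([5780, 162, 2860]);
translate([248, 419, 0]) cube([162, 2866, 2860]);
translate([5866, 419, 0]) cube([162, 2866, 2860]);


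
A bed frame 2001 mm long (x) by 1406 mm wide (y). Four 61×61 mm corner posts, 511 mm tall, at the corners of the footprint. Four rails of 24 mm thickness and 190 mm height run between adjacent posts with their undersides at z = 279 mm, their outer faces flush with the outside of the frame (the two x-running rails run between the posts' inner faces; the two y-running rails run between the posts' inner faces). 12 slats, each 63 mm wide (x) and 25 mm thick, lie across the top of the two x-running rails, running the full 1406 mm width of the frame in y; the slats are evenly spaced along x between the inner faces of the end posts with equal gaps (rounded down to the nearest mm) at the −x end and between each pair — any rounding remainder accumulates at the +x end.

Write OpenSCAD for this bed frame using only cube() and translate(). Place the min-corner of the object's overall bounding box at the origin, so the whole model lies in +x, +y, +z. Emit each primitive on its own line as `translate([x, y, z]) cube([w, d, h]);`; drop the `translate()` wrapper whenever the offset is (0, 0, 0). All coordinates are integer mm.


cube([61, 61, 511]);
translate([0, 1345, 0]) cube([61, 61, 511]);
translate([1940, 0, 0]) cube([61, 61, 511]);
translate([1940, 1345, 0]) cube([61, 61, 511]);
translate([61, 0, 279]) cube([1879, 24, 190]);
translate([61, 1382, 279]) cube([1879, 24, 190]);
translate([0, 61, 279]) cube([24, 1284, 190]);
translate([1977, 61, 279]) cube([24, 1284, 190]);
translate([147, 0, 469]) cube([63, 1406, 25]);
translate([296, 0, 469]) cube([63, 1406, 25]);
translate([445, 0, 469]) cube([63, 1406, 25]);
translate([594, 0, 469]) cube([63, 1406, 25]);
translate([743, 0, 469]) cube([63, 1406, 25]);
translate([892, 0, 469]) cube([63, 1406, 25]);
translate([1041, 0, 469]) cube([63, 1406, 25]);
translate([1190, 0, 469]) cube([63, 1406, 25]);
translate([1339, 0, 469]) cube([63, 1406, 25]);
translate([1488, 0, 469]) cube([63, 1406, 25]);
translate([1637, 0, 469]) cube([63, 1406, 25]);
translate([1786, 0, 469]) cube([63, 1406, 25]);


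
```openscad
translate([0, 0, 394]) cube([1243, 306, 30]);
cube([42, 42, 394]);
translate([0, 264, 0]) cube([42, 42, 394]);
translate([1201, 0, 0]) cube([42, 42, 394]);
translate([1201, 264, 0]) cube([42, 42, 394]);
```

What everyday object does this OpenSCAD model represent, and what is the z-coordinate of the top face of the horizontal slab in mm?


A bench. The seat-top height is 424 mm.

A long slab on four corner posts — a bench. The slab sits at z = 394 with thickness 30, so the top is 394 + 30 = 424 mm.


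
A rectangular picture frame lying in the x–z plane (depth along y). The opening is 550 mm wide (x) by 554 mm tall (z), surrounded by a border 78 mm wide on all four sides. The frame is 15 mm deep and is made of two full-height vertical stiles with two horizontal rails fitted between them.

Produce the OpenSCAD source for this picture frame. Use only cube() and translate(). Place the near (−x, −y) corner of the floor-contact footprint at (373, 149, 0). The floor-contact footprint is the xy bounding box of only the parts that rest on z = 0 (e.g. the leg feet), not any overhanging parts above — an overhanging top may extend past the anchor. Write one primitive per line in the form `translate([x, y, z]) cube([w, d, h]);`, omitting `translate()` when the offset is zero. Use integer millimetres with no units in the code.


translate([373, 149, 0]) cube([78, 15, 710]);
translate([1001, 149, 0]) cube([78, 15, 710]);
translate([451, 149, 0]) cube([550, 15, 78]);
translate([451, 149, 632]) cube([550, 15, 78]);


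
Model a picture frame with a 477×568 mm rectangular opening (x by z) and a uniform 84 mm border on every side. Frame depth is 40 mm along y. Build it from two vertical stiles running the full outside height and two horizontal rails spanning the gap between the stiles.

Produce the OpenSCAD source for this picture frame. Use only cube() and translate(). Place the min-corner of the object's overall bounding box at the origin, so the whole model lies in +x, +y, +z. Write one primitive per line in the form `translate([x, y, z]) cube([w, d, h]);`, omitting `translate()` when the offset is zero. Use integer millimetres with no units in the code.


cube([84, 40, 736]);
translate([561, 0, 0]) cube([84, 40, 736]);
translate([84, 0, 0]) cube([477, 40, 84]);
translate([84, 0, 652]) cube([477, 40, 84]);


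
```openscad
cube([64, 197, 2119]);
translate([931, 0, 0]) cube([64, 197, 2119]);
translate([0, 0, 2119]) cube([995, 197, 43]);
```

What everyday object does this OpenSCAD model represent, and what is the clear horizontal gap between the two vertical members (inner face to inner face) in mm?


A door frame. The clear opening width is 867 mm.

Two 2119 mm tall posts with a header on top — a door frame. The left jamb is 64 mm wide at x = 0; the right jamb starts at x = 931. The clear opening is 931 − 64 = 867 mm.


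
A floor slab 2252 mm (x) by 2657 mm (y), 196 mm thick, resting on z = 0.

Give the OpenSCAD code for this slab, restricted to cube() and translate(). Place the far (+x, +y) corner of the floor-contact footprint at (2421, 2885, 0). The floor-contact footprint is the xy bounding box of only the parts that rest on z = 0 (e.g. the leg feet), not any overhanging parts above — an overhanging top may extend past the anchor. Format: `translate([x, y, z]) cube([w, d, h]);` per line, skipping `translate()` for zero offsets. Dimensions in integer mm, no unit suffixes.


translate([169, 228, 0]) cube([2252, 2657, 196]);


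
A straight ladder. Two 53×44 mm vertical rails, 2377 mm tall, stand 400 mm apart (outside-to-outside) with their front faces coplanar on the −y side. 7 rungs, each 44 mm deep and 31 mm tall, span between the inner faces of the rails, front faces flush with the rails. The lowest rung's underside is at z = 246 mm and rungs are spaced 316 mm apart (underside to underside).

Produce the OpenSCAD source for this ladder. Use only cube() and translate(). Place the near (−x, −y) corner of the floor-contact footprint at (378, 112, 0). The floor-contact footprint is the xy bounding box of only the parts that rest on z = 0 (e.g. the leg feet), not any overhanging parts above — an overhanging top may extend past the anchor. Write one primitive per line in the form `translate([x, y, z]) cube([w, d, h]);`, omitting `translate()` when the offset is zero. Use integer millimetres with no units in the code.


translate([378, 112, 0]) cube([53, 44, 2377]);
translate([725, 112, 0]) cube([53, 44, 2377]);
translate([431, 112, 246]) cube([294, 44, 31]);
translate([431, 112, 562]) cube([294, 44, 31]);
translate([431, 112, 878]) cube([294, 44, 31]);
translate([431, 112, 1194]) cube([294, 44, 31]);
translate([431, 112, 1510]) cube([294, 44, 31]);
translate([431, 112, 1826]) cube([294, 44, 31]);
translate([431, 112, 2142]) cube([294, 44, 31]);


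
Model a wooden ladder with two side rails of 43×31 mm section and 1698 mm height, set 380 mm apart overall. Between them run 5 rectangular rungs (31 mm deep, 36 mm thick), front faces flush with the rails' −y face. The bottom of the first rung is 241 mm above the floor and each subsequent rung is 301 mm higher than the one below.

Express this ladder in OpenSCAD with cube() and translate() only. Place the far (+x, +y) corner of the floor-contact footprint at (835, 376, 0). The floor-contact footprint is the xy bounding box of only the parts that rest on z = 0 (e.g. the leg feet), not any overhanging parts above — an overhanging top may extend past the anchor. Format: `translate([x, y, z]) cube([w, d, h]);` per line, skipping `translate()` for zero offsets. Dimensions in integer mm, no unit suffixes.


translate([455, 345, 0]) cube([43, 31, 1698]);
translate([792, 345, 0]) cube([43, 31, 1698]);
translate([498, 345, 241]) cube([294, 31, 36]);
translate([498, 345, 542]) cube([294, 31, 36]);
translate([498, 345, 843]) cube([294, 31, 36]);
translate([498, 345, 1144]) cube([294, 31, 36]);
translate([498, 345, 1445]) cube([294, 31, 36]);


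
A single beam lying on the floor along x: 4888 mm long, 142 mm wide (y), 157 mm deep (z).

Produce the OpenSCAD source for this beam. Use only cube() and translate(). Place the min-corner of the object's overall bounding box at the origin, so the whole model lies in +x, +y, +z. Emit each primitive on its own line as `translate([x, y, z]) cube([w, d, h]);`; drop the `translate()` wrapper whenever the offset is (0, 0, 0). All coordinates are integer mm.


cube([4888, 142, 157]);


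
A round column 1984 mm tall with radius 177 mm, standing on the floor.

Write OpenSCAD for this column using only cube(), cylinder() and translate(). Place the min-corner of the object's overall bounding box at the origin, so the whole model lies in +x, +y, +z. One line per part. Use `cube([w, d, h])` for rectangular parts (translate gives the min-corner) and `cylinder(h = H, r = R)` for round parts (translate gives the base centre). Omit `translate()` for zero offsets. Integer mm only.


translate([177, 177, 0]) cylinder(h = 1984, r = 177);


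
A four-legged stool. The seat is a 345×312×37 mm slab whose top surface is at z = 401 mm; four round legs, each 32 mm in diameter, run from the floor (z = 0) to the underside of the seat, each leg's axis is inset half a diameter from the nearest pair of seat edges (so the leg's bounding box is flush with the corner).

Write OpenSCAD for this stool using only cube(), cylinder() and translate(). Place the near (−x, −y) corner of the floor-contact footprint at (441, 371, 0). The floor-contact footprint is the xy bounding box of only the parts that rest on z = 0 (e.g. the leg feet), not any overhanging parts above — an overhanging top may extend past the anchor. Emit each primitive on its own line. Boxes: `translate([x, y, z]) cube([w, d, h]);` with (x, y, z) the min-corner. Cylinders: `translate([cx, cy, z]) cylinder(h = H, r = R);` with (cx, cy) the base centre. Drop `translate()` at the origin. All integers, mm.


translate([441, 371, 364]) cube([345, 312, 37]);
translate([457, 387, 0]) cylinder(h = 364, r = 16);
translate([770, 387, 0]) cylinder(h = 364, r = 16);
translate([457, 667, 0]) cylinder(h = 364, r = 16);
translate([770, 667, 0]) cylinder(h = 364, r = 16);


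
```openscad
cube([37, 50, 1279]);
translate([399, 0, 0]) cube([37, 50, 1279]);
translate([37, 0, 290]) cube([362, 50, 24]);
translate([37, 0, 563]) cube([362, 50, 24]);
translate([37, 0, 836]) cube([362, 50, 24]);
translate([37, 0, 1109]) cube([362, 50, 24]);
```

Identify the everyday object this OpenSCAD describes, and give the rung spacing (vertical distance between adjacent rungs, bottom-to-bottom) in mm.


A ladder. The rung spacing is 273 mm.

Two tall 37×50 posts with 4 short bars between them — a ladder. Adjacent rungs sit at z = 290 and z = 563, so the spacing is 563 − 290 = 273 mm.


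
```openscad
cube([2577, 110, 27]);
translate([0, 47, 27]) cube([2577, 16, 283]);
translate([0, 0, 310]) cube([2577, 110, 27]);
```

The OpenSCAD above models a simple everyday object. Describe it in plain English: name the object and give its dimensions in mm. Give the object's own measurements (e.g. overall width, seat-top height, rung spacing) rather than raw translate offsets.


An I-beam lying along x, 2577 mm long. Overall section height 337 mm. Two flanges 110 mm wide (y) and 27 mm thick, one on the floor and one at the top; a web 16 mm thick runs between them, centred on the flange width.


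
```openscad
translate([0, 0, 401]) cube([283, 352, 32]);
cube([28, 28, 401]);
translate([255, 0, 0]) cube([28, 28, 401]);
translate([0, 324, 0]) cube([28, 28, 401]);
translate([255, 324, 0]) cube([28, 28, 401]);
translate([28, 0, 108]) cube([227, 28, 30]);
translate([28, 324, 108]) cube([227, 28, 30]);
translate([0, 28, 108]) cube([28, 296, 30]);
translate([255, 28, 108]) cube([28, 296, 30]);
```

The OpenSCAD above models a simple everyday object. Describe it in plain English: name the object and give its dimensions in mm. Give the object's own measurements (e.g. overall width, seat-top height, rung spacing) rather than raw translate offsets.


A simple wooden stool: a rectangular seat 283 mm (x) by 352 mm (y), 32 mm thick, top face at z = 433 mm, on four square legs, each 28×28 mm in cross-section. The legs rest on z = 0, each flush with a corner of the seat. Four stretchers, 28 mm wide and 30 mm tall, connect adjacent legs with their undersides at z = 108 mm, each running between the inner faces of the legs it joins and aligned with the legs' outer faces on the other axis.


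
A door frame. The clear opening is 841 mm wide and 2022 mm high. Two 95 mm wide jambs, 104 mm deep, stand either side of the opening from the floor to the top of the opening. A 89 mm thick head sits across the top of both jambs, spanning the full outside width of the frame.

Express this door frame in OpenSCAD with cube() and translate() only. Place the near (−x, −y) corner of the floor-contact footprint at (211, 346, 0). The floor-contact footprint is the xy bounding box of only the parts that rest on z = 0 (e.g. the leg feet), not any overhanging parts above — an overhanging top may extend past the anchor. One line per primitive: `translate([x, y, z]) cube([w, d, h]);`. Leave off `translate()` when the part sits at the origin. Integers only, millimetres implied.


translate([211, 346, 0]) cube([95, 104, 2022]);
translate([1147, 346, 0]) cube([95, 104, 2022]);
translate([211, 346, 2022]) cube([1031, 104, 89]);


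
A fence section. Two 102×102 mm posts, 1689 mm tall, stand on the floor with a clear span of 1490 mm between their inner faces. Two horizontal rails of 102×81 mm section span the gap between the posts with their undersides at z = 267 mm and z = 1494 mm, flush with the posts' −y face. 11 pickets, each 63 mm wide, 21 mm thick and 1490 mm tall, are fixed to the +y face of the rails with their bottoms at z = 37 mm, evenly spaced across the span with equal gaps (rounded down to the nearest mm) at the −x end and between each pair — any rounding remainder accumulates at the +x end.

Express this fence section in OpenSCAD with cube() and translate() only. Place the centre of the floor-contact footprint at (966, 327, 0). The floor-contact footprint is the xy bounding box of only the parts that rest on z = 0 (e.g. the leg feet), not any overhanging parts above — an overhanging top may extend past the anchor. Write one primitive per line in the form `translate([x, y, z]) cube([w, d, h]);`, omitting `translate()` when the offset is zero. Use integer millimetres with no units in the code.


translate([119, 276, 0]) cube([102, 102, 1689]);
translate([1711, 276, 0]) cube([102, 102, 1689]);
translate([221, 276, 267]) cube([1490, 102, 81]);
translate([221, 276, 1494]) cube([1490, 102, 81]);
translate([287, 378, 37]) cube([63, 21, 1490]);
translate([416, 378, 37]) cube([63, 21, 1490]);
translate([545, 378, 37]) cube([63, 21, 1490]);
translate([674, 378, 37]) cube([63, 21, 1490]);
translate([803, 378, 37]) cube([63, 21, 1490]);
translate([932, 378, 37]) cube([63, 21, 1490]);
translate([1061, 378, 37]) cube([63, 21, 1490]);
translate([1190, 378, 37]) cube([63, 21, 1490]);
translate([1319, 378, 37]) cube([63, 21, 1490]);
translate([1448, 378, 37]) cube([63, 21, 1490]);
translate([1577, 378, 37]) cube([63, 21, 1490]);


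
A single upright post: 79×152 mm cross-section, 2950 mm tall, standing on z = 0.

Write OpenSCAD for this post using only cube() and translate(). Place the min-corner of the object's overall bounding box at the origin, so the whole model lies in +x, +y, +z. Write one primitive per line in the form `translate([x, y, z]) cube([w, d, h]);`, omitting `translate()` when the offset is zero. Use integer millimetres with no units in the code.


cube([79, 152, 2950]);


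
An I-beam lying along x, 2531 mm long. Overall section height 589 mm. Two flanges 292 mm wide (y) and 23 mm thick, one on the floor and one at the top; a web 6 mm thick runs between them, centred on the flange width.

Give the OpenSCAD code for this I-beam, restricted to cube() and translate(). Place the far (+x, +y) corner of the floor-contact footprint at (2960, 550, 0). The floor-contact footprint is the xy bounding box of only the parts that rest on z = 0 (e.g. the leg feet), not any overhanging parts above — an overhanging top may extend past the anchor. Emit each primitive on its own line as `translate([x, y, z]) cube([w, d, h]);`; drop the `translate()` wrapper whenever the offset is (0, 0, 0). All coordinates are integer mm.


translate([429, 258, 0]) cube([2531, 292, 23]);
translate([429, 401, 23]) cube([2531, 6, 543]);
translate([429, 258, 566]) cube([2531, 292, 23]);


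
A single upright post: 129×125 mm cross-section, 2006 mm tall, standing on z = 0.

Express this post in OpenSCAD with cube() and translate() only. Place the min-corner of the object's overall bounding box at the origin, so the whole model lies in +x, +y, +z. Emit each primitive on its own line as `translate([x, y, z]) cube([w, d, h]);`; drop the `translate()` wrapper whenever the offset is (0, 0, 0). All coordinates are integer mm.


cube([129, 125, 2006]);


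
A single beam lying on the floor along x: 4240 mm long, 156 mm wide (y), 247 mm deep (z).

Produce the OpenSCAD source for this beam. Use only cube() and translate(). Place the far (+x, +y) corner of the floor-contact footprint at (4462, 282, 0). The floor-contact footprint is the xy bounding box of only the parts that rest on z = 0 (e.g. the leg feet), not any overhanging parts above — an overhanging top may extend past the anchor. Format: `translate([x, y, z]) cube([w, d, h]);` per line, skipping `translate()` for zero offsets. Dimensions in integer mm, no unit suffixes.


translate([222, 126, 0]) cube([4240, 156, 247]);


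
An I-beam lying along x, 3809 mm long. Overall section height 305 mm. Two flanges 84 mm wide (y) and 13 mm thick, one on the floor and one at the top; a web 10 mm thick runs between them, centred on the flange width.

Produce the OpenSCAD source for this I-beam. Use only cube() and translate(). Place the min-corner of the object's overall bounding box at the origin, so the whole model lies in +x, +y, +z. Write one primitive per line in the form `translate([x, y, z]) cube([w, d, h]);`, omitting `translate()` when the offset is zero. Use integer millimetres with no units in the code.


cube([3809, 84, 13]);
translate([0, 37, 13]) cube([3809, 10, 279]);
translate([0, 0, 292]) cube([3809, 84, 13]);


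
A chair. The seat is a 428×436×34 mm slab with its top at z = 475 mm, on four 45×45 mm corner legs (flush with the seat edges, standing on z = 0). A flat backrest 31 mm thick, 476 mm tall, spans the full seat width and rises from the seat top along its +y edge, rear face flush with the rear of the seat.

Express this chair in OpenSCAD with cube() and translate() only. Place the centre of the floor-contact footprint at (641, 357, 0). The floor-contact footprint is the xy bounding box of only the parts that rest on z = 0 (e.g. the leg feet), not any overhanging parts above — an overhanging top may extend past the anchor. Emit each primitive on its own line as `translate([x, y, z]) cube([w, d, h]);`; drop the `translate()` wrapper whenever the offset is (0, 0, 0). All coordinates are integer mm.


translate([427, 139, 441]) cube([428, 436, 34]);
translate([427, 139, 0]) cube([45, 45, 441]);
translate([810, 139, 0]) cube([45, 45, 441]);
translate([427, 530, 0]) cube([45, 45, 441]);
translate([810, 530, 0]) cube([45, 45, 441]);
translate([427, 544, 475]) cube([428, 31, 476]);


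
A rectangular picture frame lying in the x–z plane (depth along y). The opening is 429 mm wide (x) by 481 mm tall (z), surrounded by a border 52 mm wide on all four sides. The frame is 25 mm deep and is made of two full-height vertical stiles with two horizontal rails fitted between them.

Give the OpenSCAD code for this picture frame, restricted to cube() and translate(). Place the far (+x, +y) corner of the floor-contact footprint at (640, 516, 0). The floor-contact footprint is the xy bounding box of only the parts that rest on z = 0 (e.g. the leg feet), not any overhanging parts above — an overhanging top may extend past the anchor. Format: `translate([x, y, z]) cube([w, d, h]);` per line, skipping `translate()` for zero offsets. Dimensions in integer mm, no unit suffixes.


translate([107, 491, 0]) cube([52, 25, 585]);
translate([588, 491, 0]) cube([52, 25, 585]);
translate([159, 491, 0]) cube([429, 25, 52]);
translate([159, 491, 533]) cube([429, 25, 52]);
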